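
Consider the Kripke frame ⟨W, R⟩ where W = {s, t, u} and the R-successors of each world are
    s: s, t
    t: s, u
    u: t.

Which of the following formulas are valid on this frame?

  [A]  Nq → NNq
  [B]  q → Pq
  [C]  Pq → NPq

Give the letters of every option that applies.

R is not reflexive: not t R t.
R is not transitive: s R t and t R u but not s R u.
R is not euclidean: t R s and t R u but not s R u.
(A) Nq → NNq (axiom 4) characterises the transitive frames. R is not transitive — not valid.
(B) q → Pq is the dual of axiom T; it is valid on a frame exactly when R is reflexive. R is not reflexive, so not valid.
(C) axiom 5: valid iff R is euclidean. R is not euclidean — not valid.

none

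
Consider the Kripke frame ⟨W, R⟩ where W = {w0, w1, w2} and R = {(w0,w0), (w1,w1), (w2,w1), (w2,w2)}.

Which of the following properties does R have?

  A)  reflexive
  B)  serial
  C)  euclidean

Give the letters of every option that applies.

(A) reflexive: each world relates to itself.
(B) serial: every world has an R-successor.
(C) not euclidean: w2 R w1 and w2 R w2 but not w1 R w2.

A, B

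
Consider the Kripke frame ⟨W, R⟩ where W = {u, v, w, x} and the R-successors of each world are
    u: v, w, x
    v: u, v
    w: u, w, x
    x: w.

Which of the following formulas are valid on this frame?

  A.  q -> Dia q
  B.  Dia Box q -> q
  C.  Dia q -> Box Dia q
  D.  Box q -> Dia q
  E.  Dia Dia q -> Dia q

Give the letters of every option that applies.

R is not reflexive: not u R u.
R is not symmetric: u R x but not x R u.
R is not transitive: u R v and v R u but not u R u.
R is not euclidean: u R v and u R w but not v R w.
R is serial: every world has an R-successor.
(A) the dual of axiom T: valid iff R is reflexive. R is not reflexive — not valid.
(B) the dual of axiom B: valid iff R is symmetric. R is not symmetric — not valid.
(C) Dia q -> Box Dia q is axiom 5, which corresponds to the euclidean property. R is not euclidean — not valid.
(D) Box q -> Dia q is axiom D; it is valid on a frame exactly when R is serial. R is serial, so valid.
(E) Dia Dia q -> Dia q is the dual of axiom 4, which corresponds to transitivity. R is not transitive — not valid.

D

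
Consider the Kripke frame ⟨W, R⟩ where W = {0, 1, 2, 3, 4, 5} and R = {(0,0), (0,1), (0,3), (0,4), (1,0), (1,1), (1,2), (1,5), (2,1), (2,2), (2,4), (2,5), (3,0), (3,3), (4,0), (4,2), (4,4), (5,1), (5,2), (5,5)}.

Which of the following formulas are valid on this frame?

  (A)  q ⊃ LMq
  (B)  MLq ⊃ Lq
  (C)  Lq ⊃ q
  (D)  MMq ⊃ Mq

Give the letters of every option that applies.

R is reflexive: each world relates to itself.
R is symmetric: every R-edge is matched by its reverse.
R is not transitive: 0 R 1 and 1 R 2 but not 0 R 2.
R is not euclidean: 0 R 1 and 0 R 3 but not 1 R 3.
(A) q ⊃ LMq (axiom B) characterises the symmetric frames. R is symmetric — valid.
(B) MLq ⊃ Lq is the dual of axiom 5; it is valid on a frame exactly when R is euclidean. R is not euclidean, so not valid.
(C) Lq ⊃ q is axiom T, which corresponds to reflexivity. R is reflexive — valid.
(D) MMq ⊃ Mq is the dual of axiom 4; it is valid on a frame exactly when R is transitive. R is not transitive, so not valid.

A, C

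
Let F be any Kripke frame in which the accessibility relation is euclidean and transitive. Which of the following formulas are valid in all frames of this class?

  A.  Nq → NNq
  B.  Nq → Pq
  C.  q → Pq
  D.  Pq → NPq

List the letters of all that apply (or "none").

A, D

(A) Nq → NNq (axiom 4) characterises the transitive frames. Every such R is transitive — valid.
(B) Nq → Pq (axiom D) characterises the serial frames. Such an R need not be serial — not valid.
(C) q → Pq is the dual of axiom T, which corresponds to reflexivity. Such an R need not be reflexive — not valid.
(D) Pq → NPq is axiom 5; it is valid on a frame exactly when R is euclidean. Every such R is euclidean, so valid.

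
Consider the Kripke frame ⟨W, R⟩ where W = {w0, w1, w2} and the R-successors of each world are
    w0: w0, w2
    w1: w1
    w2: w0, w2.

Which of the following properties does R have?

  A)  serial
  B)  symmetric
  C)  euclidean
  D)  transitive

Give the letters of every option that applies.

(A) serial: every world has an R-successor.
(B) symmetric: every R-edge is matched by its reverse.
(C) euclidean: any two R-successors of the same world are R-related.
(D) transitive: R is closed under composition.

A, B, C, D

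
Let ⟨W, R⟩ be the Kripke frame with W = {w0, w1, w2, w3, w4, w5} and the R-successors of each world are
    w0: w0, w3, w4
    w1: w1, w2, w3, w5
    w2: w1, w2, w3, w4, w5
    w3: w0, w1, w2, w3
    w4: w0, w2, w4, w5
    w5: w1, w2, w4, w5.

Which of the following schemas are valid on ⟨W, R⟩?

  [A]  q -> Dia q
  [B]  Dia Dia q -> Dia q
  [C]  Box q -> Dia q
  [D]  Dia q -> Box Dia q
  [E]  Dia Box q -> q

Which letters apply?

R is reflexive: each world relates to itself.
R is symmetric: every R-edge is matched by its reverse.
R is not transitive: w0 R w3 and w3 R w1 but not w0 R w1.
R is not euclidean: w0 R w3 and w0 R w4 but not w3 R w4.
R is serial: every world has an R-successor.
(A) q -> Dia q is the dual of axiom T, which corresponds to reflexivity. R is reflexive — valid.
(B) Dia Dia q -> Dia q is the dual of axiom 4, which corresponds to transitivity. R is not transitive — not valid.
(C) Box q -> Dia q is axiom D, which corresponds to seriality. R is serial — valid.
(D) Dia q -> Box Dia q (axiom 5) characterises the euclidean frames. R is not euclidean — not valid.
(E) Dia Box q -> q (the dual of axiom B) characterises the symmetric frames. R is symmetric — valid.

A, C, E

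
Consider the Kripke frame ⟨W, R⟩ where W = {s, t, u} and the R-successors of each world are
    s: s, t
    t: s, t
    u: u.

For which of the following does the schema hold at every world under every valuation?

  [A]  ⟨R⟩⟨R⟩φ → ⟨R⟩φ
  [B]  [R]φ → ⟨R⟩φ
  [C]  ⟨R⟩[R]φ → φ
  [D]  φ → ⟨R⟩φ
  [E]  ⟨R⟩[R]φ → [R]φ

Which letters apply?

R is reflexive: each world relates to itself.
R is symmetric: every R-edge is matched by its reverse.
R is transitive: R is closed under composition.
R is euclidean: any two R-successors of the same world are R-related.
R is serial: every world has an R-successor.
(A) the dual of axiom 4: valid iff R is transitive. R is transitive — valid.
(B) axiom D: valid iff R is serial. R is serial — valid.
(C) ⟨R⟩[R]φ → φ (the dual of axiom B) characterises the symmetric frames. R is symmetric — valid.
(D) φ → ⟨R⟩φ (the dual of axiom T) characterises the reflexive frames. R is reflexive — valid.
(E) ⟨R⟩[R]φ → [R]φ (the dual of axiom 5) characterises the euclidean frames. R is euclidean — valid.

A, B, C, D, E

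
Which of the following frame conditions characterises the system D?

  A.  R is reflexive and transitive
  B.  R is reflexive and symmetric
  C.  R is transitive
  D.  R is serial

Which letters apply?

(A) this class determines S4, not D.
(B) this class determines B (= KTB), not D.
(C) this class determines K4, not D.
(D) D is sound and complete for exactly this class.

D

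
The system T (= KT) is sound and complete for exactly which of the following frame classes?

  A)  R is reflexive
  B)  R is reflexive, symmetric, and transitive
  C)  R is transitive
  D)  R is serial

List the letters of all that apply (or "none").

A

(A) T (= KT) is sound and complete for exactly this class.
(B) this class determines S5, not T (= KT).
(C) this class determines K4, not T (= KT).
(D) this class determines D, not T (= KT).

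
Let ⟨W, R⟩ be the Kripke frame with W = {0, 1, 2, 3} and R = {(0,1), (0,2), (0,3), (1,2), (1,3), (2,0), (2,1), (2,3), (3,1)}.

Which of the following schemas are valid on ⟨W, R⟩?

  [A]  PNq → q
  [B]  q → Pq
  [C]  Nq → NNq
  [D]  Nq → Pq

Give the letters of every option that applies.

R is not reflexive: not 0 R 0.
R is not symmetric: 0 R 1 but not 1 R 0.
R is not transitive: 0 R 2 and 2 R 0 but not 0 R 0.
R is serial: every world has an R-successor.
(A) PNq → q (the dual of axiom B) characterises the symmetric frames. R is not symmetric — not valid.
(B) the dual of axiom T: valid iff R is reflexive. R is not reflexive — not valid.
(C) Nq → NNq (axiom 4) characterises the transitive frames. R is not transitive — not valid.
(D) Nq → Pq (axiom D) characterises the serial frames. R is serial — valid.

D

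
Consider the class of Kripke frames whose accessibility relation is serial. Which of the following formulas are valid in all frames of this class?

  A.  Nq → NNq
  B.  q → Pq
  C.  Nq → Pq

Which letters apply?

(A) axiom 4: valid iff R is transitive. Such an R need not be transitive — not valid.
(B) q → Pq is the dual of axiom T, which corresponds to reflexivity. Such an R need not be reflexive — not valid.
(C) Nq → Pq (axiom D) characterises the serial frames. Every such R is serial — valid.

C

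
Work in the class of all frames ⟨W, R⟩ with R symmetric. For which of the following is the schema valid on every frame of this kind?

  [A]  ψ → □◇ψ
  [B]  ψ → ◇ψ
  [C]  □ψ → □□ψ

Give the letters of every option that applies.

A

(A) axiom B: valid iff R is symmetric. Every such R is symmetric — valid.
(B) ψ → ◇ψ is the dual of axiom T; it is valid on a frame exactly when R is reflexive. Such an R need not be reflexive, so not valid.
(C) axiom 4: valid iff R is transitive. Such an R need not be transitive — not valid.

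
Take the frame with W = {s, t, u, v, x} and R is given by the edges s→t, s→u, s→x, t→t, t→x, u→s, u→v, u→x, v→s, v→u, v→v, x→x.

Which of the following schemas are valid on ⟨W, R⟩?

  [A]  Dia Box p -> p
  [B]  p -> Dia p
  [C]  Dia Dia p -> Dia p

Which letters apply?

R is not reflexive: not s R s.
R is not symmetric: s R t but not t R s.
R is not transitive: s R u and u R s but not s R s.
(A) Dia Box p -> p is the dual of axiom B, which corresponds to symmetry. R is not symmetric — not valid.
(B) p -> Dia p is the dual of axiom T; it is valid on a frame exactly when R is reflexive. R is not reflexive, so not valid.
(C) Dia Dia p -> Dia p is the dual of axiom 4; it is valid on a frame exactly when R is transitive. R is not transitive, so not valid.

none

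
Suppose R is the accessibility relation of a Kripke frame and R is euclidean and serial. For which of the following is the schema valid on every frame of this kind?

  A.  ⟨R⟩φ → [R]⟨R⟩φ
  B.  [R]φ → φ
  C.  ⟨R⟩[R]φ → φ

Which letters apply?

(A) ⟨R⟩φ → [R]⟨R⟩φ (axiom 5) characterises the euclidean frames. Every such R is euclidean — valid.
(B) [R]φ → φ is axiom T; it is valid on a frame exactly when R is reflexive. Such an R need not be reflexive, so not valid.
(C) the dual of axiom B: valid iff R is symmetric. Such an R need not be symmetric — not valid.

A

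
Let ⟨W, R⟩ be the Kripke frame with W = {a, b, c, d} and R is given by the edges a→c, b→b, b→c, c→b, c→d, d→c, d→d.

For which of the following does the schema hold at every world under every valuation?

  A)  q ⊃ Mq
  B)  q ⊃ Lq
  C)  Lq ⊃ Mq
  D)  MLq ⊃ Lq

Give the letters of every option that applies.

R is not reflexive: not a R a.
R is not euclidean: c R b and c R d but not b R d.
R is serial: every world has an R-successor.
R is not a subset of the identity: a R c with a ≠ c.
(A) q ⊃ Mq is the dual of axiom T, which corresponds to reflexivity. R is not reflexive — not valid.
(B) q ⊃ Lq (equivalent to ◇p→p) corresponds to R being a subset of the identity. Here R ⊄ identity, so not valid.
(C) Lq ⊃ Mq (axiom D) characterises the serial frames. R is serial — valid.
(D) the dual of axiom 5: valid iff R is euclidean. R is not euclidean — not valid.

C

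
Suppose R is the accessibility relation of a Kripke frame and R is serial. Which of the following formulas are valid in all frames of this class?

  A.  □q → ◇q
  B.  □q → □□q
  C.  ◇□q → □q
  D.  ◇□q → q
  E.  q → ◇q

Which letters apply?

(A) axiom D: valid iff R is serial. Every such R is serial — valid.
(B) □q → □□q is axiom 4; it is valid on a frame exactly when R is transitive. Such an R need not be transitive, so not valid.
(C) ◇□q → □q (the dual of axiom 5) characterises the euclidean frames. Such an R need not be euclidean — not valid.
(D) ◇□q → q is the dual of axiom B; it is valid on a frame exactly when R is symmetric. Such an R need not be symmetric, so not valid.
(E) q → ◇q is the dual of axiom T; it is valid on a frame exactly when R is reflexive. Such an R need not be reflexive, so not valid.

A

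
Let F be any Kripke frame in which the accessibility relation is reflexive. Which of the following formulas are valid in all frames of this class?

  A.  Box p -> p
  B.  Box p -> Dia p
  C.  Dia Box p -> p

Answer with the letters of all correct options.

A, B

A reflexive relation is serial.
(A) Box p -> p (axiom T) characterises the reflexive frames. Every such R is reflexive — valid.
(B) Box p -> Dia p is axiom D; it is valid on a frame exactly when R is serial. Every such R is serial, so valid.
(C) Dia Box p -> p is the dual of axiom B; it is valid on a frame exactly when R is symmetric. Such an R need not be symmetric, so not valid.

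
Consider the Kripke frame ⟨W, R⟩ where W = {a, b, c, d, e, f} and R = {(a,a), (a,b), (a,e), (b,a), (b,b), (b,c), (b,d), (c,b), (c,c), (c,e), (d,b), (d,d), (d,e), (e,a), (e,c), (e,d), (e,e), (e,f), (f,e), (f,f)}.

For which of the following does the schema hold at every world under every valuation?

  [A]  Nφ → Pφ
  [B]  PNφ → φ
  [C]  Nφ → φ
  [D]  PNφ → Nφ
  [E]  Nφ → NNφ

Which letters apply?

A, B, C

R is reflexive: each world relates to itself.
R is symmetric: every R-edge is matched by its reverse.
R is not transitive: a R b and b R c but not a R c.
R is not euclidean: a R b and a R e but not b R e.
R is serial: every world has an R-successor.
(A) Nφ → Pφ (axiom D) characterises the serial frames. R is serial — valid.
(B) PNφ → φ is the dual of axiom B; it is valid on a frame exactly when R is symmetric. R is symmetric, so valid.
(C) Nφ → φ (axiom T) characterises the reflexive frames. R is reflexive — valid.
(D) PNφ → Nφ is the dual of axiom 5; it is valid on a frame exactly when R is euclidean. R is not euclidean, so not valid.
(E) axiom 4: valid iff R is transitive. R is not transitive — not valid.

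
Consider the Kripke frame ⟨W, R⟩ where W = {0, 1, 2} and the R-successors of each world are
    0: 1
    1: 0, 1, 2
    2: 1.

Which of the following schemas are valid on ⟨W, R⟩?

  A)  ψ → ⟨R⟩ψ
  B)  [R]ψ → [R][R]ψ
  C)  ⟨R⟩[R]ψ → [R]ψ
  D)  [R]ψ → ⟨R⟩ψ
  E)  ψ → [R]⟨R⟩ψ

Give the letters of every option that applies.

R is not reflexive: not 0 R 0.
R is symmetric: every R-edge is matched by its reverse.
R is not transitive: 0 R 1 and 1 R 0 but not 0 R 0.
R is not euclidean: 1 R 0 and 1 R 2 but not 0 R 2.
R is serial: every world has an R-successor.
(A) the dual of axiom T: valid iff R is reflexive. R is not reflexive — not valid.
(B) [R]ψ → [R][R]ψ is axiom 4, which corresponds to transitivity. R is not transitive — not valid.
(C) ⟨R⟩[R]ψ → [R]ψ is the dual of axiom 5, which corresponds to the euclidean property. R is not euclidean — not valid.
(D) [R]ψ → ⟨R⟩ψ is axiom D; it is valid on a frame exactly when R is serial. R is serial, so valid.
(E) axiom B: valid iff R is symmetric. R is symmetric — valid.

D, E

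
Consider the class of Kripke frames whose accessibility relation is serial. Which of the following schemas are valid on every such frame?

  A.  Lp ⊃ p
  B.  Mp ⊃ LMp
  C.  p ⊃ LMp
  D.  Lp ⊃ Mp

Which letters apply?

D

(A) axiom T: valid iff R is reflexive. Such an R need not be reflexive — not valid.
(B) Mp ⊃ LMp (axiom 5) characterises the euclidean frames. Such an R need not be euclidean — not valid.
(C) p ⊃ LMp (axiom B) characterises the symmetric frames. Such an R need not be symmetric — not valid.
(D) Lp ⊃ Mp (axiom D) characterises the serial frames. Every such R is serial — valid.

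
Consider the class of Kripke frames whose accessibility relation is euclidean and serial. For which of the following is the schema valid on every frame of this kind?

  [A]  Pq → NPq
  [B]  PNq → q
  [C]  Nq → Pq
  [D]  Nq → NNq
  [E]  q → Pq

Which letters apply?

(A) axiom 5: valid iff R is euclidean. Every such R is euclidean — valid.
(B) PNq → q is the dual of axiom B, which corresponds to symmetry. Such an R need not be symmetric — not valid.
(C) Nq → Pq is axiom D; it is valid on a frame exactly when R is serial. Every such R is serial, so valid.
(D) Nq → NNq is axiom 4, which corresponds to transitivity. Such an R need not be transitive — not valid.
(E) q → Pq is the dual of axiom T; it is valid on a frame exactly when R is reflexive. Such an R need not be reflexive, so not valid.

A, C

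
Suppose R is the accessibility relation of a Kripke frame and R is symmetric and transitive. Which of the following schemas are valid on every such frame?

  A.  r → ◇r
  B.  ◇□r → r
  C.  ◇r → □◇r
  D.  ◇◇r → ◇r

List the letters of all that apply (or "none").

B, C, D

A symmetric transitive relation is euclidean (uRv and uRw give vRu by symmetry, then vRw by transitivity).
(A) r → ◇r is the dual of axiom T; it is valid on a frame exactly when R is reflexive. Such an R need not be reflexive, so not valid.
(B) the dual of axiom B: valid iff R is symmetric. Every such R is symmetric — valid.
(C) axiom 5: valid iff R is euclidean. Every such R is euclidean — valid.
(D) ◇◇r → ◇r is the dual of axiom 4; it is valid on a frame exactly when R is transitive. Every such R is transitive, so valid.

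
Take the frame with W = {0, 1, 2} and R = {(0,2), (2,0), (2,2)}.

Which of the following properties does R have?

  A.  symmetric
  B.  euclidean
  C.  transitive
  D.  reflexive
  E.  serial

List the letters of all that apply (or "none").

(A) symmetric: every R-edge is matched by its reverse.
(B) not euclidean: 2 R 0 and 2 R 0 but not 0 R 0.
(C) not transitive: 0 R 2 and 2 R 0 but not 0 R 0.
(D) not reflexive: not 0 R 0.
(E) not serial: 1 has no R-successor.

A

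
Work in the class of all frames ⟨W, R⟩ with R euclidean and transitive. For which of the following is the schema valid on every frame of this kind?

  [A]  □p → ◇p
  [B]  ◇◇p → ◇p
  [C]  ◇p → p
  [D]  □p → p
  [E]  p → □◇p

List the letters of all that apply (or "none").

B

(A) □p → ◇p (axiom D) characterises the serial frames. Such an R need not be serial — not valid.
(B) the dual of axiom 4: valid iff R is transitive. Every such R is transitive — valid.
(C) ◇p → p is valid only on frames where every R-edge is a self-loop. Such an R need not be a subset of the identity — not valid.
(D) axiom T: valid iff R is reflexive. Such an R need not be reflexive — not valid.
(E) p → □◇p (axiom B) characterises the symmetric frames. Such an R need not be symmetric — not valid.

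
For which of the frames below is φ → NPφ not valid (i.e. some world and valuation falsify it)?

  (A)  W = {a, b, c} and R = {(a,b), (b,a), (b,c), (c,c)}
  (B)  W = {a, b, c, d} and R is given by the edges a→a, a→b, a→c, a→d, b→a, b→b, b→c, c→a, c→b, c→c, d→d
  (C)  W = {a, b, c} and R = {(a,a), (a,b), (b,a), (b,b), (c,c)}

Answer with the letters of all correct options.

The schema φ → NPφ is axiom B; it is valid on a frame iff R is symmetric.
(A) R is not symmetric (b R c but not c R b), so the schema fails here.
(B) R is not symmetric (a R d but not d R a), so the schema fails here.
(C) R is symmetric (every R-edge is matched by its reverse), so the schema is valid here.

A, B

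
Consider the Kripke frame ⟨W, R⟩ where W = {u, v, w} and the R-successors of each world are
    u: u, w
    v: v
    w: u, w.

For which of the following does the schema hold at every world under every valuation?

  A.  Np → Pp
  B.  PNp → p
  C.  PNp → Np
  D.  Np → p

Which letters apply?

A, B, C, D

R is reflexive: each world relates to itself.
R is symmetric: every R-edge is matched by its reverse.
R is euclidean: any two R-successors of the same world are R-related.
R is serial: every world has an R-successor.
(A) Np → Pp is axiom D; it is valid on a frame exactly when R is serial. R is serial, so valid.
(B) the dual of axiom B: valid iff R is symmetric. R is symmetric — valid.
(C) PNp → Np is the dual of axiom 5; it is valid on a frame exactly when R is euclidean. R is euclidean, so valid.
(D) Np → p is axiom T, which corresponds to reflexivity. R is reflexive — valid.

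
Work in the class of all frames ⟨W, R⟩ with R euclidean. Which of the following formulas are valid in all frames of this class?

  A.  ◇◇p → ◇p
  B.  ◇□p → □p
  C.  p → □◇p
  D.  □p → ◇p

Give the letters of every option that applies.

(A) ◇◇p → ◇p is the dual of axiom 4, which corresponds to transitivity. Such an R need not be transitive — not valid.
(B) the dual of axiom 5: valid iff R is euclidean. Every such R is euclidean — valid.
(C) axiom B: valid iff R is symmetric. Such an R need not be symmetric — not valid.
(D) □p → ◇p is axiom D; it is valid on a frame exactly when R is serial. Such an R need not be serial, so not valid.

B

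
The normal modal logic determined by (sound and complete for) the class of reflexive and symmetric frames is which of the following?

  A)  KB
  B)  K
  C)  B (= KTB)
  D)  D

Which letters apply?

C

(A) KB is determined by the class of symmetric frames.
(B) K is determined by the class of arbitrary frames.
(C) B (= KTB) is determined by exactly this class.
(D) D is determined by the class of serial frames.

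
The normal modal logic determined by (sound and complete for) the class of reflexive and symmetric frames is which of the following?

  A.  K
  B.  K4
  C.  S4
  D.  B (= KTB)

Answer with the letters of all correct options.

D

(A) K is determined by the class of arbitrary frames.
(B) K4 is determined by the class of transitive frames.
(C) S4 is determined by the class of reflexive and transitive frames.
(D) B (= KTB) is determined by exactly this class.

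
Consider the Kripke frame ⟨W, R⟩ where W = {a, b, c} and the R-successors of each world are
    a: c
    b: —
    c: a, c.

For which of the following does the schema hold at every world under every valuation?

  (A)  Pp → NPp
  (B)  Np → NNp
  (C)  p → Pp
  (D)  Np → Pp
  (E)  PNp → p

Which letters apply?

E

R is not reflexive: not a R a.
R is symmetric: every R-edge is matched by its reverse.
R is not transitive: a R c and c R a but not a R a.
R is not euclidean: c R a and c R a but not a R a.
R is not serial: b has no R-successor.
(A) Pp → NPp is axiom 5; it is valid on a frame exactly when R is euclidean. R is not euclidean, so not valid.
(B) Np → NNp is axiom 4, which corresponds to transitivity. R is not transitive — not valid.
(C) p → Pp is the dual of axiom T, which corresponds to reflexivity. R is not reflexive — not valid.
(D) Np → Pp (axiom D) characterises the serial frames. R is not serial — not valid.
(E) PNp → p is the dual of axiom B; it is valid on a frame exactly when R is symmetric. R is symmetric, so valid.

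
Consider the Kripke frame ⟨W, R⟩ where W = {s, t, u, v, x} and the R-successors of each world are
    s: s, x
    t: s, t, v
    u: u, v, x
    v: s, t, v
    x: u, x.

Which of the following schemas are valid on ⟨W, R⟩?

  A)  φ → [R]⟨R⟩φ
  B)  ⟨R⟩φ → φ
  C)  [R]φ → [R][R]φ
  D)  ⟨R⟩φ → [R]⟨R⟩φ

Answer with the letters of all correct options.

none

R is not symmetric: s R x but not x R s.
R is not transitive: s R x and x R u but not s R u.
R is not euclidean: s R x and s R s but not x R s.
R is not a subset of the identity: s R x with s ≠ x.
(A) φ → [R]⟨R⟩φ (axiom B) characterises the symmetric frames. R is not symmetric — not valid.
(B) ⟨R⟩φ → φ is the converse of T; it holds exactly when R ⊆ identity. Here R ⊄ identity — not valid.
(C) [R]φ → [R][R]φ is axiom 4; it is valid on a frame exactly when R is transitive. R is not transitive, so not valid.
(D) axiom 5: valid iff R is euclidean. R is not euclidean — not valid.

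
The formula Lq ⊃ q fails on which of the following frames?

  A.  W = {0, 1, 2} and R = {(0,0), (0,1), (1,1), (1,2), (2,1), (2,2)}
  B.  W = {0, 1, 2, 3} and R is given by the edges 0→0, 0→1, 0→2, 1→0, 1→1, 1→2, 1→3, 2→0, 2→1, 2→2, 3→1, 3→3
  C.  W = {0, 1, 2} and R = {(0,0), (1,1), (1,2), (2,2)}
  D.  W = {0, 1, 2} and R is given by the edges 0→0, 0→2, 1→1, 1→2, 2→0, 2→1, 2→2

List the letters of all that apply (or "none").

none

The schema Lq ⊃ q is axiom T; it is valid on a frame iff R is reflexive.
(A) R is reflexive (each world relates to itself), so the schema is valid here.
(B) R is reflexive (each world relates to itself), so the schema is valid here.
(C) R is reflexive (each world relates to itself), so the schema is valid here.
(D) R is reflexive (each world relates to itself), so the schema is valid here.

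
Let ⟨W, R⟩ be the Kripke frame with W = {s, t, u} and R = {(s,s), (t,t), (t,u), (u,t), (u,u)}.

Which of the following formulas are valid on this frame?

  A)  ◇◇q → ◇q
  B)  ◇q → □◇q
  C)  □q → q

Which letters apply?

R is reflexive: each world relates to itself.
R is transitive: R is closed under composition.
R is euclidean: any two R-successors of the same world are R-related.
(A) ◇◇q → ◇q is the dual of axiom 4; it is valid on a frame exactly when R is transitive. R is transitive, so valid.
(B) ◇q → □◇q is axiom 5, which corresponds to the euclidean property. R is euclidean — valid.
(C) □q → q (axiom T) characterises the reflexive frames. R is reflexive — valid.

A, B, C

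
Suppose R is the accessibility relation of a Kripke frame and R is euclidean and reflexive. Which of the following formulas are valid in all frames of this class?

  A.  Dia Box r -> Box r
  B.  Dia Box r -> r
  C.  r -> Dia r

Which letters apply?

A, B, C

A reflexive euclidean relation is also symmetric (from wRw and wRv the euclidean condition gives vRw) and hence transitive; it is an equivalence relation.
(A) Dia Box r -> Box r is the dual of axiom 5, which corresponds to the euclidean property. Every such R is euclidean — valid.
(B) Dia Box r -> r (the dual of axiom B) characterises the symmetric frames. Every such R is symmetric — valid.
(C) r -> Dia r (the dual of axiom T) characterises the reflexive frames. Every such R is reflexive — valid.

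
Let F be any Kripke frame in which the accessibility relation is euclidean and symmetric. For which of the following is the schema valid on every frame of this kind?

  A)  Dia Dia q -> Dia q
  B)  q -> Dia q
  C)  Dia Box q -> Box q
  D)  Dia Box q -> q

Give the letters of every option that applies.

A, C, D

A symmetric euclidean relation is transitive (uRv and vRw give vRu by symmetry, then uRw by the euclidean condition, applied at v).
(A) Dia Dia q -> Dia q is the dual of axiom 4, which corresponds to transitivity. Every such R is transitive — valid.
(B) q -> Dia q is the dual of axiom T, which corresponds to reflexivity. Such an R need not be reflexive — not valid.
(C) the dual of axiom 5: valid iff R is euclidean. Every such R is euclidean — valid.
(D) Dia Box q -> q is the dual of axiom B; it is valid on a frame exactly when R is symmetric. Every such R is symmetric, so valid.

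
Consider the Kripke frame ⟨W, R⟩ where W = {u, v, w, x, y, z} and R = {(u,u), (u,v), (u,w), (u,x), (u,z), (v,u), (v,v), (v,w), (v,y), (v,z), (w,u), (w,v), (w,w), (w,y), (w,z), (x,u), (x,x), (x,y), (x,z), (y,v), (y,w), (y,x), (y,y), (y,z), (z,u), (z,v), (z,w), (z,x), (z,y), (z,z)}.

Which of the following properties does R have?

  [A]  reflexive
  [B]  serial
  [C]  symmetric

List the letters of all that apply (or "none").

(A) reflexive: each world relates to itself.
(B) serial: every world has an R-successor.
(C) symmetric: every R-edge is matched by its reverse.

A, B, C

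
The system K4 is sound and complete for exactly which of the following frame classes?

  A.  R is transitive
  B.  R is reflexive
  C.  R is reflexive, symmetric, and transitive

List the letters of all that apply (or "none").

(A) K4 is sound and complete for exactly this class.
(B) this class determines T (= KT), not K4.
(C) this class determines S5, not K4.

A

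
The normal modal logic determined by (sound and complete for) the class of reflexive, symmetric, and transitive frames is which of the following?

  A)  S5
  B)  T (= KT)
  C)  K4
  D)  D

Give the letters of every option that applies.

(A) S5 is determined by exactly this class.
(B) T (= KT) is determined by the class of reflexive frames.
(C) K4 is determined by the class of transitive frames.
(D) D is determined by the class of serial frames.

A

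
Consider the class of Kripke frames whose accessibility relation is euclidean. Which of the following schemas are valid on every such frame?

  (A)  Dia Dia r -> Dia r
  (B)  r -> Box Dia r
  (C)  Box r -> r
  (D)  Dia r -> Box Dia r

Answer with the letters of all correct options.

D

(A) Dia Dia r -> Dia r (the dual of axiom 4) characterises the transitive frames. Such an R need not be transitive — not valid.
(B) r -> Box Dia r (axiom B) characterises the symmetric frames. Such an R need not be symmetric — not valid.
(C) axiom T: valid iff R is reflexive. Such an R need not be reflexive — not valid.
(D) Dia r -> Box Dia r is axiom 5, which corresponds to the euclidean property. Every such R is euclidean — valid.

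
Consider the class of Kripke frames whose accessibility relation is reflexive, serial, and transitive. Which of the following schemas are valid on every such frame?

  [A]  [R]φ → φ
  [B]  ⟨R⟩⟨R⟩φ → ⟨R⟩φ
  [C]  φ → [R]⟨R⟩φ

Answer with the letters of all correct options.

(A) [R]φ → φ is axiom T, which corresponds to reflexivity. Every such R is reflexive — valid.
(B) ⟨R⟩⟨R⟩φ → ⟨R⟩φ is the dual of axiom 4, which corresponds to transitivity. Every such R is transitive — valid.
(C) φ → [R]⟨R⟩φ is axiom B, which corresponds to symmetry. Such an R need not be symmetric — not valid.

A, B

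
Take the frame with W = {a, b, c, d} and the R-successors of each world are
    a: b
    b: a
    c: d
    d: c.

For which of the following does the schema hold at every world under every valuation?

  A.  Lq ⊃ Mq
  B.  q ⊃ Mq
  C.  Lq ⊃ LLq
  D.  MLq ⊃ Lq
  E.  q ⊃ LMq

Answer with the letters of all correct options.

A, E

R is not reflexive: not a R a.
R is symmetric: every R-edge is matched by its reverse.
R is not transitive: a R b and b R a but not a R a.
R is not euclidean: a R b and a R b but not b R b.
R is serial: every world has an R-successor.
(A) axiom D: valid iff R is serial. R is serial — valid.
(B) q ⊃ Mq (the dual of axiom T) characterises the reflexive frames. R is not reflexive — not valid.
(C) Lq ⊃ LLq is axiom 4, which corresponds to transitivity. R is not transitive — not valid.
(D) MLq ⊃ Lq (the dual of axiom 5) characterises the euclidean frames. R is not euclidean — not valid.
(E) q ⊃ LMq (axiom B) characterises the symmetric frames. R is symmetric — valid.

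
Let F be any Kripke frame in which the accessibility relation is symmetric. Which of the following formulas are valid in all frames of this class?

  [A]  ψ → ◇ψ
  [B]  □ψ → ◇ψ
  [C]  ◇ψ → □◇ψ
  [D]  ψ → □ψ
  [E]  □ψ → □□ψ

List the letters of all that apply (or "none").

(A) the dual of axiom T: valid iff R is reflexive. Such an R need not be reflexive — not valid.
(B) axiom D: valid iff R is serial. Such an R need not be serial — not valid.
(C) ◇ψ → □◇ψ (axiom 5) characterises the euclidean frames. Such an R need not be euclidean — not valid.
(D) ψ → □ψ is valid only on frames where every R-edge is a self-loop. Such an R need not be a subset of the identity — not valid.
(E) □ψ → □□ψ is axiom 4, which corresponds to transitivity. Such an R need not be transitive — not valid.

none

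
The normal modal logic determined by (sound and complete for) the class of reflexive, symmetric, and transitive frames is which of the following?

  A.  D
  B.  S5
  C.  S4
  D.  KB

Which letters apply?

B

(A) D is determined by the class of serial frames.
(B) S5 is determined by exactly this class.
(C) S4 is determined by the class of reflexive and transitive frames.
(D) KB is determined by the class of symmetric frames.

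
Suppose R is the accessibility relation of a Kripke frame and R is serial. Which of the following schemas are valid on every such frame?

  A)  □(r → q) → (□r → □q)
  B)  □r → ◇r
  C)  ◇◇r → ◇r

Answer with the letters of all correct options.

(A) □(r → q) → (□r → □q) is the K axiom; it holds on all frames — valid.
(B) □r → ◇r (axiom D) characterises the serial frames. Every such R is serial — valid.
(C) ◇◇r → ◇r (the dual of axiom 4) characterises the transitive frames. Such an R need not be transitive — not valid.

A, B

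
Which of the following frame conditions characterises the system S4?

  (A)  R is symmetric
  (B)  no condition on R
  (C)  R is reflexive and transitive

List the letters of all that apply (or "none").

(A) this class determines KB, not S4.
(B) this class determines K, not S4.
(C) S4 is sound and complete for exactly this class.

C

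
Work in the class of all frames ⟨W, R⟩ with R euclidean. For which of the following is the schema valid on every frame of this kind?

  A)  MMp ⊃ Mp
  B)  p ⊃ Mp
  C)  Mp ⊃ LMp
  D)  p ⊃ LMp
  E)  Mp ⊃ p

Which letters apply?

(A) MMp ⊃ Mp is the dual of axiom 4; it is valid on a frame exactly when R is transitive. Such an R need not be transitive, so not valid.
(B) the dual of axiom T: valid iff R is reflexive. Such an R need not be reflexive — not valid.
(C) axiom 5: valid iff R is euclidean. Every such R is euclidean — valid.
(D) p ⊃ LMp is axiom B, which corresponds to symmetry. Such an R need not be symmetric — not valid.
(E) Mp ⊃ p is the converse of T; it holds exactly when R ⊆ identity. Such an R need not be a subset of the identity — not valid.

C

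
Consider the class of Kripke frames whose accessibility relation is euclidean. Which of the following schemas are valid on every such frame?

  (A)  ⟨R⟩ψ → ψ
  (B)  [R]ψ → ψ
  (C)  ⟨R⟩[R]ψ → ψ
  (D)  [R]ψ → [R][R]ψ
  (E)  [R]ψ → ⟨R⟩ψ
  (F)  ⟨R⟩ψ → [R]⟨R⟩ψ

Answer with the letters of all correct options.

F

(A) ⟨R⟩ψ → ψ (the converse of T) corresponds to R being a subset of the identity. Such an R need not be a subset of the identity, so not valid.
(B) [R]ψ → ψ (axiom T) characterises the reflexive frames. Such an R need not be reflexive — not valid.
(C) the dual of axiom B: valid iff R is symmetric. Such an R need not be symmetric — not valid.
(D) axiom 4: valid iff R is transitive. Such an R need not be transitive — not valid.
(E) axiom D: valid iff R is serial. Such an R need not be serial — not valid.
(F) ⟨R⟩ψ → [R]⟨R⟩ψ is axiom 5; it is valid on a frame exactly when R is euclidean. Every such R is euclidean, so valid.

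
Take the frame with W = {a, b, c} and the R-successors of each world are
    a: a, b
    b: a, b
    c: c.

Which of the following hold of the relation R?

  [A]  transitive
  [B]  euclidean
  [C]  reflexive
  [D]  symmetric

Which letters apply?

A, B, C, D

(A) transitive: R is closed under composition.
(B) euclidean: any two R-successors of the same world are R-related.
(C) reflexive: each world relates to itself.
(D) symmetric: every R-edge is matched by its reverse.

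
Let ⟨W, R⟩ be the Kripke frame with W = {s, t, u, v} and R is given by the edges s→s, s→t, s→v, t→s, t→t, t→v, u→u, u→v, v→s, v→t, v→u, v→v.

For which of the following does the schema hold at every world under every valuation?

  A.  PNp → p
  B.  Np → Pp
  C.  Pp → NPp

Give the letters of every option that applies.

A, B

R is symmetric: every R-edge is matched by its reverse.
R is not euclidean: v R s and v R u but not s R u.
R is serial: every world has an R-successor.
(A) PNp → p (the dual of axiom B) characterises the symmetric frames. R is symmetric — valid.
(B) Np → Pp is axiom D; it is valid on a frame exactly when R is serial. R is serial, so valid.
(C) Pp → NPp is axiom 5; it is valid on a frame exactly when R is euclidean. R is not euclidean, so not valid.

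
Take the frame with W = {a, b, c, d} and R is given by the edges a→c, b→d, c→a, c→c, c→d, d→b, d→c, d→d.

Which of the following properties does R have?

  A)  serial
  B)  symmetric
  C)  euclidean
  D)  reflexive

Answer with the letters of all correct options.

A, B

(A) serial: every world has an R-successor.
(B) symmetric: every R-edge is matched by its reverse.
(C) not euclidean: c R a and c R d but not a R d.
(D) not reflexive: not a R a.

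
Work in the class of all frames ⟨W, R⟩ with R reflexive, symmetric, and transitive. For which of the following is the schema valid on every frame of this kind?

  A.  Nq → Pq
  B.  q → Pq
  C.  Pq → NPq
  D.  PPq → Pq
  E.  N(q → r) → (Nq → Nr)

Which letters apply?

A, B, C, D, E

A relation that is reflexive, symmetric, and transitive is also euclidean and serial.
(A) axiom D: valid iff R is serial. Every such R is serial — valid.
(B) q → Pq (the dual of axiom T) characterises the reflexive frames. Every such R is reflexive — valid.
(C) Pq → NPq (axiom 5) characterises the euclidean frames. Every such R is euclidean — valid.
(D) PPq → Pq is the dual of axiom 4, which corresponds to transitivity. Every such R is transitive — valid.
(E) N(q → r) → (Nq → Nr) is axiom K, valid on every Kripke frame — valid.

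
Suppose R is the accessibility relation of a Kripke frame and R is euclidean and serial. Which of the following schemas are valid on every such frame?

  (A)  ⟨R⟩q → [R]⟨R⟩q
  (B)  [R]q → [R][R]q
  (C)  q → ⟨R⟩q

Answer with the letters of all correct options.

A

(A) axiom 5: valid iff R is euclidean. Every such R is euclidean — valid.
(B) axiom 4: valid iff R is transitive. Such an R need not be transitive — not valid.
(C) q → ⟨R⟩q is the dual of axiom T, which corresponds to reflexivity. Such an R need not be reflexive — not valid.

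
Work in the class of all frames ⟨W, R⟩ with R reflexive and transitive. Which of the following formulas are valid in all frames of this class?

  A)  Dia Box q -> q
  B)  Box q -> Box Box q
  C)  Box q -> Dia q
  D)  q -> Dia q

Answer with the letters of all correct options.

B, C, D

Reflexive relations are serial.
(A) the dual of axiom B: valid iff R is symmetric. Such an R need not be symmetric — not valid.
(B) Box q -> Box Box q is axiom 4; it is valid on a frame exactly when R is transitive. Every such R is transitive, so valid.
(C) Box q -> Dia q (axiom D) characterises the serial frames. Every such R is serial — valid.
(D) the dual of axiom T: valid iff R is reflexive. Every such R is reflexive — valid.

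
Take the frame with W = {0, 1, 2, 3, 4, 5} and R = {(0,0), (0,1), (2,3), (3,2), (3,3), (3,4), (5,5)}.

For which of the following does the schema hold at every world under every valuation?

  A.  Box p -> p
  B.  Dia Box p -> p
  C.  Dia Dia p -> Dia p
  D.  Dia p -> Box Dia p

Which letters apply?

none

R is not reflexive: not 1 R 1.
R is not symmetric: 0 R 1 but not 1 R 0.
R is not transitive: 2 R 3 and 3 R 2 but not 2 R 2.
R is not euclidean: 0 R 1 and 0 R 0 but not 1 R 0.
(A) Box p -> p (axiom T) characterises the reflexive frames. R is not reflexive — not valid.
(B) Dia Box p -> p (the dual of axiom B) characterises the symmetric frames. R is not symmetric — not valid.
(C) Dia Dia p -> Dia p is the dual of axiom 4, which corresponds to transitivity. R is not transitive — not valid.
(D) axiom 5: valid iff R is euclidean. R is not euclidean — not valid.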